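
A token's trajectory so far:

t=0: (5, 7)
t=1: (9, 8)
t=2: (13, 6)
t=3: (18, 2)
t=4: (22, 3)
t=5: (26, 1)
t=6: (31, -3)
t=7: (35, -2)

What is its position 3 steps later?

(48, -7)

Step-to-step displacements: (+4, +1), (+4, -2), (+5, -4), (+4, +1), (+4, -2), (+5, -4), (+4, +1) — a repeating cycle of length 3.
step 8: apply (+4, -2) → (39, -4)
step 9: apply (+5, -4) → (44, -8)
step 10: apply (+4, +1) → (48, -7)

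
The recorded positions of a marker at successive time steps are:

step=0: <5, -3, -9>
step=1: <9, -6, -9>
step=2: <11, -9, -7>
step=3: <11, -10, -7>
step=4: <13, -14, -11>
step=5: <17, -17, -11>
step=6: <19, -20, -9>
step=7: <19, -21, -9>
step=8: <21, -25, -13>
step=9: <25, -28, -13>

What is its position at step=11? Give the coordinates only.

The moves between consecutive positions are <+4, -3, +0>, <+2, -3, +2>, <+0, -1, +0>, <+2, -4, -4>, <+4, -3, +0>, <+2, -3, +2>, <+0, -1, +0>, <+2, -4, -4>, <+4, -3, +0>; they repeat the 4-cycle [<+4, -3, +0>, <+2, -3, +2>, <+0, -1, +0>, <+2, -4, -4>].
step 10: apply <+2, -3, +2> → <27, -31, -11>
step 11: apply <+0, -1, +0> → <27, -32, -11>

<27, -32, -11>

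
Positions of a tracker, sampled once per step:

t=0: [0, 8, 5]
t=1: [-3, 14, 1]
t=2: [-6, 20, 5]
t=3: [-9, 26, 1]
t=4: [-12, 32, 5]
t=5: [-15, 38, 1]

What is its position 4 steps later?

The first coordinate changes by -3 each step, so at step 9 it is 0 + 9·(-3) = -27.
The second coordinate changes by +6 each step, so at step 9 it is 8 + 9·(6) = 62.
The third coordinate repeats the cycle [5, 1] with period 2; step 9 mod 2 = 1, giving 1.

[-27, 62, 1]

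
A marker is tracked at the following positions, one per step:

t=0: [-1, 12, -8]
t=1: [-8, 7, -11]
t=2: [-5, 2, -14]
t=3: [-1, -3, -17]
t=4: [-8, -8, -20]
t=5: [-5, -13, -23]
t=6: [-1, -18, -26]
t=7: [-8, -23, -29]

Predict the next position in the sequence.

[-5, -28, -32]

The first coordinate repeats the cycle [-1, -8, -5] with period 3; step 8 mod 3 = 2, giving -5.
The second coordinate changes by -5 each step, so at step 8 it is 12 + 8·(-5) = -28.
The third coordinate changes by -3 each step, so at step 8 it is -8 + 8·(-3) = -32.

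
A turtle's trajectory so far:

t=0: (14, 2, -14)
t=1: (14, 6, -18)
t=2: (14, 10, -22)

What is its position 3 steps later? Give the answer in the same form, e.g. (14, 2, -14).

Each step adds (+0, +4, -4) to the position.
step 3: (14, 10, -22) + (+0, +4, -4) → (14, 14, -26)
step 4: (14, 14, -26) + (+0, +4, -4) → (14, 18, -30)
step 5: (14, 18, -30) + (+0, +4, -4) → (14, 22, -34)

(14, 22, -34)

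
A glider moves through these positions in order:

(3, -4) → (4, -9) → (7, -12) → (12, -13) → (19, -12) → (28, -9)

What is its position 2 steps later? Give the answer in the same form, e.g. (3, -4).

First differences are (+1, -5), (+3, -3), (+5, -1), (+7, +1), (+9, +3); their common second difference is (+2, +2) (constant acceleration).
step 6: (28, -9) + (+11, +5) → (39, -4)
step 7: (39, -4) + (+13, +7) → (52, 3)

(52, 3)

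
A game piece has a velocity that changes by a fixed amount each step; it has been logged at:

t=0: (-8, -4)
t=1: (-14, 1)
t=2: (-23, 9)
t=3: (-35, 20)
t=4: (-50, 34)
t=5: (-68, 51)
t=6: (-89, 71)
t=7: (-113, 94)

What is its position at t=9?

(-170, 149)

Successive displacements: (-6, +5), (-9, +8), (-12, +11), (-15, +14), (-18, +17), (-21, +20), (-24, +23) — each changes by (-3, +3).
step 8: (-113, 94) + (-27, +26) → (-140, 120)
step 9: (-140, 120) + (-30, +29) → (-170, 149)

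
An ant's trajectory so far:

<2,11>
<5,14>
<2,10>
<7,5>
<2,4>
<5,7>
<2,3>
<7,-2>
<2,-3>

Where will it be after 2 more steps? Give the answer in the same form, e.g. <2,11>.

<2,-4>

The moves between consecutive positions are <+3,+3>, <-3,-4>, <+5,-5>, <-5,-1>, <+3,+3>, <-3,-4>, <+5,-5>, <-5,-1>; they repeat the 4-cycle [<+3,+3>, <-3,-4>, <+5,-5>, <-5,-1>].
step 9: apply <+3,+3> → <5,0>
step 10: apply <-3,-4> → <2,-4>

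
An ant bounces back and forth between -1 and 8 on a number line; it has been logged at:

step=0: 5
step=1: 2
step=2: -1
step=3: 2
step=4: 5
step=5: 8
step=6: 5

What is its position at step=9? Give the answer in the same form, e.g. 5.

2

The value reflects between -1 and 8, moving 3 per step.
  step 7: 5 → 2
  step 8: 2 → -1
  step 9: -1 → 2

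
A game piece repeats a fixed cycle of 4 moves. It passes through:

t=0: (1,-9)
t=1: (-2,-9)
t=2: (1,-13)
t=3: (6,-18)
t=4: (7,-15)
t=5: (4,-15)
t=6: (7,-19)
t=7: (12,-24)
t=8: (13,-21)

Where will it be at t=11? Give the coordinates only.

The moves between consecutive positions are (-3,+0), (+3,-4), (+5,-5), (+1,+3), (-3,+0), (+3,-4), (+5,-5), (+1,+3); they repeat the 4-cycle [(-3,+0), (+3,-4), (+5,-5), (+1,+3)].
step 9: apply (-3,+0) → (10,-21)
step 10: apply (+3,-4) → (13,-25)
step 11: apply (+5,-5) → (18,-30)

(18,-30)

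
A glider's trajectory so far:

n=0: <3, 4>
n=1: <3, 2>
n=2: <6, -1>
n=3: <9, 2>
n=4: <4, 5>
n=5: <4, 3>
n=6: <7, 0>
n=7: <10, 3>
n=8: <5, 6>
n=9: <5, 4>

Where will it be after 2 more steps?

<11, 4>

The moves between consecutive positions are <+0, -2>, <+3, -3>, <+3, +3>, <-5, +3>, <+0, -2>, <+3, -3>, <+3, +3>, <-5, +3>, <+0, -2>; they repeat the 4-cycle [<+0, -2>, <+3, -3>, <+3, +3>, <-5, +3>].
step 10: apply <+3, -3> → <8, 1>
step 11: apply <+3, +3> → <11, 4>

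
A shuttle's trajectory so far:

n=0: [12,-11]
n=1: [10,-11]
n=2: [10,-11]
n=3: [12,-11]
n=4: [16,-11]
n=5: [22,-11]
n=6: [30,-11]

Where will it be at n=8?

Taking differences between consecutive positions: [-2,+0], [+0,+0], [+2,+0], [+4,+0], [+6,+0], [+8,+0]. These grow by [+2,+0] each step.
step 7: [30,-11] + [+10,+0] → [40,-11]
step 8: [40,-11] + [+12,+0] → [52,-11]

[52,-11]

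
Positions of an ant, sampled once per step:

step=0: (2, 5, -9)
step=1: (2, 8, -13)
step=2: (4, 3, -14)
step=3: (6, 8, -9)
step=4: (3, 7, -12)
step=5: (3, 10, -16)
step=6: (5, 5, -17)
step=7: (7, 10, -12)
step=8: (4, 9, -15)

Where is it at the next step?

Step-to-step displacements: (+0, +3, -4), (+2, -5, -1), (+2, +5, +5), (-3, -1, -3), (+0, +3, -4), (+2, -5, -1), (+2, +5, +5), (-3, -1, -3) — a repeating cycle of length 4.
step 9: apply (+0, +3, -4) → (4, 12, -19)

(4, 12, -19)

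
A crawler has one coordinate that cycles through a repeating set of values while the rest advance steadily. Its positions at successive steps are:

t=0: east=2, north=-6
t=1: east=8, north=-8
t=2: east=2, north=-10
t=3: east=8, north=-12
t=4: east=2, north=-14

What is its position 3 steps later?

east=8, north=-20

East: cycles through 2, 8 every 2 steps. Step 7 lands at position 1 of the cycle → 8.
North: linear, -2 per step → -20 at step 7.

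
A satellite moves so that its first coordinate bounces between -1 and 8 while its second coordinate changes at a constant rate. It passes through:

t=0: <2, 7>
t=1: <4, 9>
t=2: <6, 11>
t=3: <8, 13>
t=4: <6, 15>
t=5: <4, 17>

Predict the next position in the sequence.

The first coordinate reflects between -1 and 8, moving 2 per step.
  step 6: 4 → 2
The second coordinate changes by +2 each step: at step 6 it is 19.

<2, 19>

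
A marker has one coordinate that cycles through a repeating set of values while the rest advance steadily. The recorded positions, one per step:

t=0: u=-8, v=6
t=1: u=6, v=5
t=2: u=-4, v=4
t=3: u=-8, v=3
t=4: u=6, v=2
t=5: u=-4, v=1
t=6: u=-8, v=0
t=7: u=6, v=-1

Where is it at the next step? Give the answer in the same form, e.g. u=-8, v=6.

u=-4, v=-2

U: cycles through -8, 6, -4 every 3 steps. Step 8 lands at position 2 of the cycle → -4.
V: linear, -1 per step → -2 at step 8.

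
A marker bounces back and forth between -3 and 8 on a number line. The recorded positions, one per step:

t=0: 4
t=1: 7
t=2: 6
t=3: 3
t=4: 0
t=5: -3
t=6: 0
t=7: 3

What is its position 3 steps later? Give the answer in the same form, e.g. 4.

4

The value travels 3 per step and bounces off the walls at -3 and 8.
  step 8: 3 → 6
  step 9: 6 → 7
  step 10: 7 → 4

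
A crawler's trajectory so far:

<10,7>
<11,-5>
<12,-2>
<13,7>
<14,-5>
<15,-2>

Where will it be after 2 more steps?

The first coordinate changes by +1 each step, so at step 7 it is 10 + 7·(1) = 17.
The second coordinate repeats the cycle [7, -5, -2] with period 3; step 7 mod 3 = 1, giving -5.

<17,-5>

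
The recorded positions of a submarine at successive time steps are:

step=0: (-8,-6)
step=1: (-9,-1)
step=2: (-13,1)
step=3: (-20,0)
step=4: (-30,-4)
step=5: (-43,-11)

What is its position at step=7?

(-78,-34)

First differences are (-1,+5), (-4,+2), (-7,-1), (-10,-4), (-13,-7); their common second difference is (-3,-3) (constant acceleration).
step 6: (-43,-11) + (-16,-10) → (-59,-21)
step 7: (-59,-21) + (-19,-13) → (-78,-34)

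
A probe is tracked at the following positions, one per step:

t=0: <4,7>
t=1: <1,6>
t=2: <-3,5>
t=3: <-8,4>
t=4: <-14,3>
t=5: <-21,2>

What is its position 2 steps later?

<-38,0>

Taking differences between consecutive positions: <-3,-1>, <-4,-1>, <-5,-1>, <-6,-1>, <-7,-1>. These grow by <-1,+0> each step.
step 6: <-21,2> + <-8,-1> → <-29,1>
step 7: <-29,1> + <-9,-1> → <-38,0>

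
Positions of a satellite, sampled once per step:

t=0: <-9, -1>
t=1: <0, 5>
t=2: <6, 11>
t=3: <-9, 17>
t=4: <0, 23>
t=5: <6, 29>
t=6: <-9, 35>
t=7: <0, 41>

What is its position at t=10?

First: cycles through -9, 0, 6 every 3 steps. Step 10 lands at position 1 of the cycle → 0.
Second: linear, +6 per step → 59 at step 10.

<0, 59>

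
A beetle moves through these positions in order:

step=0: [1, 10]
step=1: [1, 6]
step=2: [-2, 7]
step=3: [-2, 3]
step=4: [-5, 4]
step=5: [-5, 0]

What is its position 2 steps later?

Step-to-step displacements: [+0, -4], [-3, +1], [+0, -4], [-3, +1], [+0, -4] — a repeating cycle of length 2.
step 6: apply [-3, +1] → [-8, 1]
step 7: apply [+0, -4] → [-8, -3]

[-8, -3]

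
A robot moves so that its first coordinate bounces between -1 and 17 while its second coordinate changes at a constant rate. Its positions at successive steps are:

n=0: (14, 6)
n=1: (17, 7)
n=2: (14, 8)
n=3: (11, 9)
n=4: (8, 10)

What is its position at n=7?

(-1, 13)

The first coordinate travels 3 per step and bounces off the walls at -1 and 17.
  step 5: 8 → 5
  step 6: 5 → 2
  step 7: 2 → -1
The second coordinate changes by +1 each step: at step 7 it is 13.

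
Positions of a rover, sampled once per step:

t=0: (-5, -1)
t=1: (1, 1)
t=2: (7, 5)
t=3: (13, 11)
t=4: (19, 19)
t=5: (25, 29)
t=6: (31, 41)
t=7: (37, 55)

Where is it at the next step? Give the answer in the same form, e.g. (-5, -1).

First differences are (+6, +2), (+6, +4), (+6, +6), (+6, +8), (+6, +10), (+6, +12), (+6, +14); their common second difference is (+0, +2) (constant acceleration).
step 8: (37, 55) + (+6, +16) → (43, 71)

(43, 71)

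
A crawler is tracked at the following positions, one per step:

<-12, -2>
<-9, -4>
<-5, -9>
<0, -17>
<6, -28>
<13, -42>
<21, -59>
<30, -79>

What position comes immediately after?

<40, -102>

Taking differences between consecutive positions: <+3, -2>, <+4, -5>, <+5, -8>, <+6, -11>, <+7, -14>, <+8, -17>, <+9, -20>. These grow by <+1, -3> each step.
step 8: <30, -79> + <+10, -23> → <40, -102>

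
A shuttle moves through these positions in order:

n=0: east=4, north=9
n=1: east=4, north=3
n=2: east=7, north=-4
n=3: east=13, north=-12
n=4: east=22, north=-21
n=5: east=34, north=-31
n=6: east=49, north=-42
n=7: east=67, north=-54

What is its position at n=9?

east=112, north=-81

First differences are (+0, -6), (+3, -7), (+6, -8), (+9, -9), (+12, -10), (+15, -11), (+18, -12); their common second difference is (+3, -1) (constant acceleration).
step 8: east=67, north=-54 + (+21, -13) → east=88, north=-67
step 9: east=88, north=-67 + (+24, -14) → east=112, north=-81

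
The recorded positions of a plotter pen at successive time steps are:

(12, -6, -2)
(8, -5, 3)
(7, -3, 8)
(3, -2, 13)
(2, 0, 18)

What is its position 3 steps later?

Step-to-step displacements: (-4, +1, +5), (-1, +2, +5), (-4, +1, +5), (-1, +2, +5) — a repeating cycle of length 2.
step 5: apply (-4, +1, +5) → (-2, 1, 23)
step 6: apply (-1, +2, +5) → (-3, 3, 28)
step 7: apply (-4, +1, +5) → (-7, 4, 33)

(-7, 4, 33)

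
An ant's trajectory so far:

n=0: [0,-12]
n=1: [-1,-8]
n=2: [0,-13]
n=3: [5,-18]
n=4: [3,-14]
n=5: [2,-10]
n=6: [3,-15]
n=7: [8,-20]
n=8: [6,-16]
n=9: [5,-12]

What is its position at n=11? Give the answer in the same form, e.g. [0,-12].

[11,-22]

Differencing gives [-1,+4], [+1,-5], [+5,-5], [-2,+4], [-1,+4], [+1,-5], [+5,-5], [-2,+4], [-1,+4]. This is the pattern [-1,+4], [+1,-5], [+5,-5], [-2,+4] repeated.
step 10: apply [+1,-5] → [6,-17]
step 11: apply [+5,-5] → [11,-22]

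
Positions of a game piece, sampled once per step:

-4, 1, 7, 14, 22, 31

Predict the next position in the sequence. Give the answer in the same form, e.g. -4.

41

First differences are +5, +6, +7, +8, +9; their common second difference is +1 (constant acceleration).
step 6: 31 + 10 → 41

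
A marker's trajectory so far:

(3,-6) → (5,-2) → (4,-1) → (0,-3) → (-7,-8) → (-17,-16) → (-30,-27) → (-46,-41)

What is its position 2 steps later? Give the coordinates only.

Successive displacements: (+2,+4), (-1,+1), (-4,-2), (-7,-5), (-10,-8), (-13,-11), (-16,-14) — each changes by (-3,-3).
step 8: (-46,-41) + (-19,-17) → (-65,-58)
step 9: (-65,-58) + (-22,-20) → (-87,-78)

(-87,-78)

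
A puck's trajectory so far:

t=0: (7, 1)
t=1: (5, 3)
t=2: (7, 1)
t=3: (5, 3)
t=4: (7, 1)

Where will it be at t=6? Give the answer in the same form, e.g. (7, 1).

(7, 1)

The jumps are (-2, +2), (+2, -2), (-2, +2), (+2, -2) — a geometric progression with ratio -1.
step 5: (7, 1) + (-2, +2) → (5, 3)
step 6: (5, 3) + (+2, -2) → (7, 1)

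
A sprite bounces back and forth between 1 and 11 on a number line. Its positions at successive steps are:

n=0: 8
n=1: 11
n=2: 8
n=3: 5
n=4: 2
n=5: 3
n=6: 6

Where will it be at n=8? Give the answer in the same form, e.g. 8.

10

The value travels 3 per step and bounces off the walls at 1 and 11.
  step 7: 6 → 9
  step 8: 9 → 10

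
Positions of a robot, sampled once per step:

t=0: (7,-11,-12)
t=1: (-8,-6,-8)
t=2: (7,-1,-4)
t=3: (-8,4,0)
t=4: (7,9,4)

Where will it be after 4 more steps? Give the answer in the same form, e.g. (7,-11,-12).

(7,29,20)

First: cycles through 7, -8 every 2 steps. Step 8 lands at position 0 of the cycle → 7.
Second: linear, +5 per step → 29 at step 8.
Third: linear, +4 per step → 20 at step 8.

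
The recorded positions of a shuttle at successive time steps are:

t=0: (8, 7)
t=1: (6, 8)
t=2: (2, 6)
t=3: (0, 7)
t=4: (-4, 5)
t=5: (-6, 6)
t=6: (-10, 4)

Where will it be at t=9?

Step-to-step displacements: (-2, +1), (-4, -2), (-2, +1), (-4, -2), (-2, +1), (-4, -2) — a repeating cycle of length 2.
step 7: apply (-2, +1) → (-12, 5)
step 8: apply (-4, -2) → (-16, 3)
step 9: apply (-2, +1) → (-18, 4)

(-18, 4)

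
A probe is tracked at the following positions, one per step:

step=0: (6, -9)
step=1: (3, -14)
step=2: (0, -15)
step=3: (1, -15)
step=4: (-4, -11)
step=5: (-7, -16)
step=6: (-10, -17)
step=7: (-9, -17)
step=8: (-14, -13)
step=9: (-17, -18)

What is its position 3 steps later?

(-24, -15)

The moves between consecutive positions are (-3, -5), (-3, -1), (+1, +0), (-5, +4), (-3, -5), (-3, -1), (+1, +0), (-5, +4), (-3, -5); they repeat the 4-cycle [(-3, -5), (-3, -1), (+1, +0), (-5, +4)].
step 10: apply (-3, -1) → (-20, -19)
step 11: apply (+1, +0) → (-19, -19)
step 12: apply (-5, +4) → (-24, -15)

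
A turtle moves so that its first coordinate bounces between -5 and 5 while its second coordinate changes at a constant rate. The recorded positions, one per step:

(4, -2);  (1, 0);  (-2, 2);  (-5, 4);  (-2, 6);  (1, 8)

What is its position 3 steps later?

The first coordinate reflects between -5 and 5, moving 3 per step.
  step 6: 1 → 4
  step 7: 4 → 3
  step 8: 3 → 0
The second coordinate changes by +2 each step: at step 8 it is 14.

(0, 14)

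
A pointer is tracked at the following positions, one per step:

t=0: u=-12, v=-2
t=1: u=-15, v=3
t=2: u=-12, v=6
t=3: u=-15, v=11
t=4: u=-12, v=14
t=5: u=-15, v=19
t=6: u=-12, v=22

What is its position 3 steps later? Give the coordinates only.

The moves between consecutive positions are (-3, +5), (+3, +3), (-3, +5), (+3, +3), (-3, +5), (+3, +3); they repeat the 2-cycle [(-3, +5), (+3, +3)].
step 7: apply (-3, +5) → u=-15, v=27
step 8: apply (+3, +3) → u=-12, v=30
step 9: apply (-3, +5) → u=-15, v=35

u=-15, v=35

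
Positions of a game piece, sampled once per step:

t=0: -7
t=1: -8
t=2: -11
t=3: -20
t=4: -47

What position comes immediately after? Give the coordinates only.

-128

Consecutive displacements -1, -3, -9, -27 scale by a factor of 3 each step.
step 5: -47 − 81 → -128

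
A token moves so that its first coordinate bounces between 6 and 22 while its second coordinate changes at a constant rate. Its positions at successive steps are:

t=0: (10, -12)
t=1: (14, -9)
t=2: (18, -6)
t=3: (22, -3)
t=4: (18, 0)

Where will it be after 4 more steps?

The first coordinate travels 4 per step and bounces off the walls at 6 and 22.
  step 5: 18 → 14
  step 6: 14 → 10
  step 7: 10 → 6
  step 8: 6 → 10
The second coordinate changes by +3 each step: at step 8 it is 12.

(10, 12)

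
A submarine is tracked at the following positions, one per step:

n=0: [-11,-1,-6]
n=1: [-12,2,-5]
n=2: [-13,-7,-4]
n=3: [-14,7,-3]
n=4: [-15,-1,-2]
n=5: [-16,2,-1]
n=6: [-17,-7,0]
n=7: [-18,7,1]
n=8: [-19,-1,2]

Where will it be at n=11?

[-22,7,5]

First: linear, -1 per step → -22 at step 11.
Second: cycles through -1, 2, -7, 7 every 4 steps. Step 11 lands at position 3 of the cycle → 7.
Third: linear, +1 per step → 5 at step 11.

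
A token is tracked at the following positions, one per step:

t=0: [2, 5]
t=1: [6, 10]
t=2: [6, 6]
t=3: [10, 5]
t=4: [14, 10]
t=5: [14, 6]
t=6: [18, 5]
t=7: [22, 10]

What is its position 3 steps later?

[30, 10]

Differencing gives [+4, +5], [+0, -4], [+4, -1], [+4, +5], [+0, -4], [+4, -1], [+4, +5]. This is the pattern [+4, +5], [+0, -4], [+4, -1] repeated.
step 8: apply [+0, -4] → [22, 6]
step 9: apply [+4, -1] → [26, 5]
step 10: apply [+4, +5] → [30, 10]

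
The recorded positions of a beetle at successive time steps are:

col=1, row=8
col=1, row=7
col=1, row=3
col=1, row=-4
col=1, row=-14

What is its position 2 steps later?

col=1, row=-43

First differences are (+0, -1), (+0, -4), (+0, -7), (+0, -10); their common second difference is (+0, -3) (constant acceleration).
step 5: col=1, row=-14 + (+0, -13) → col=1, row=-27
step 6: col=1, row=-27 + (+0, -16) → col=1, row=-43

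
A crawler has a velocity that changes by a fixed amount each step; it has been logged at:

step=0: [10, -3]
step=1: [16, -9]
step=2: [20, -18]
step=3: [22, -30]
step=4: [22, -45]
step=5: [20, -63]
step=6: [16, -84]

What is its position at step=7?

Successive displacements: [+6, -6], [+4, -9], [+2, -12], [+0, -15], [-2, -18], [-4, -21] — each changes by [-2, -3].
step 7: [16, -84] + [-6, -24] → [10, -108]

[10, -108]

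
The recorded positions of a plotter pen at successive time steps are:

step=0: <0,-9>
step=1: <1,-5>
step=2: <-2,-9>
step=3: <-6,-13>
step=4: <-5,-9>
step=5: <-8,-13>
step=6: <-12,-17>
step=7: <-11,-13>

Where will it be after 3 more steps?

<-17,-17>

Differencing gives <+1,+4>, <-3,-4>, <-4,-4>, <+1,+4>, <-3,-4>, <-4,-4>, <+1,+4>. This is the pattern <+1,+4>, <-3,-4>, <-4,-4> repeated.
step 8: apply <-3,-4> → <-14,-17>
step 9: apply <-4,-4> → <-18,-21>
step 10: apply <+1,+4> → <-17,-17>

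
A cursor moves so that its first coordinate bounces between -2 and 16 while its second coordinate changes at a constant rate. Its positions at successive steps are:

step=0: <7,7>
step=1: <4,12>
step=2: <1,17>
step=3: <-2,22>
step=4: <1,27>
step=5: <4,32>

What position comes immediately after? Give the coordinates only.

<7,37>

The first coordinate travels 3 per step and bounces off the walls at -2 and 16.
  step 6: 4 → 7
The second coordinate changes by +5 each step: at step 6 it is 37.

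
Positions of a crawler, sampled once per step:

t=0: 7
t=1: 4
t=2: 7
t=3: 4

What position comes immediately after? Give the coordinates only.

7

The jumps are -3, +3, -3 — a geometric progression with ratio -1.
step 4: 4 + 3 → 7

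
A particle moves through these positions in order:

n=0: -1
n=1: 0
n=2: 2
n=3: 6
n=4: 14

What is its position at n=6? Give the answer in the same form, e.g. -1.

Step-to-step displacements: +1, +2, +4, +8; each is 2× the previous.
step 5: 14 + 16 → 30
step 6: 30 + 32 → 62

62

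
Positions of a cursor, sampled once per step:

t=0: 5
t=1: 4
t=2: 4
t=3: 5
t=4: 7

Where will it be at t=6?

Successive displacements: -1, +0, +1, +2 — each changes by +1.
step 5: 7 + 3 → 10
step 6: 10 + 4 → 14

14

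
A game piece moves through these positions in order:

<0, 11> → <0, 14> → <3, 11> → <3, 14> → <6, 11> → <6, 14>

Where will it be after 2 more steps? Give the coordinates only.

Step-to-step displacements: <+0, +3>, <+3, -3>, <+0, +3>, <+3, -3>, <+0, +3> — a repeating cycle of length 2.
step 6: apply <+3, -3> → <9, 11>
step 7: apply <+0, +3> → <9, 14>

<9, 14>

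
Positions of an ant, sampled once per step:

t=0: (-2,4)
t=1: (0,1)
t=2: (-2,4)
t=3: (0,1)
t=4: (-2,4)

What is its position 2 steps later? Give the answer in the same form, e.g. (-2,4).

(-2,4)

Step-to-step displacements: (+2,-3), (-2,+3), (+2,-3), (-2,+3); each is -1× the previous.
step 5: (-2,4) + (+2,-3) → (0,1)
step 6: (0,1) + (-2,+3) → (-2,4)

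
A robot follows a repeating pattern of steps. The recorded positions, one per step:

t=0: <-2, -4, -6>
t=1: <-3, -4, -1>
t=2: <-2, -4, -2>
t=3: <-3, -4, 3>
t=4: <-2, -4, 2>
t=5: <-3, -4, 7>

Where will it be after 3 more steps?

<-2, -4, 10>

Differencing gives <-1, +0, +5>, <+1, +0, -1>, <-1, +0, +5>, <+1, +0, -1>, <-1, +0, +5>. This is the pattern <-1, +0, +5>, <+1, +0, -1> repeated.
step 6: apply <+1, +0, -1> → <-2, -4, 6>
step 7: apply <-1, +0, +5> → <-3, -4, 11>
step 8: apply <+1, +0, -1> → <-2, -4, 10>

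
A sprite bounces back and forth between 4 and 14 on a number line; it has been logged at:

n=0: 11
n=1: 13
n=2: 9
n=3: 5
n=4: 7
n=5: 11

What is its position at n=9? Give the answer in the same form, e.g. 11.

7

The value travels 4 per step and bounces off the walls at 4 and 14.
  step 6: 11 → 13
  step 7: 13 → 9
  step 8: 9 → 5
  step 9: 5 → 7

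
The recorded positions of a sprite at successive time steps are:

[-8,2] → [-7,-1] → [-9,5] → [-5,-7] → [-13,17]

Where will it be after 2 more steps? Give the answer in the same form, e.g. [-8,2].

[-29,65]

Step-to-step displacements: [+1,-3], [-2,+6], [+4,-12], [-8,+24]; each is -2× the previous.
step 5: [-13,17] + [+16,-48] → [3,-31]
step 6: [3,-31] + [-32,+96] → [-29,65]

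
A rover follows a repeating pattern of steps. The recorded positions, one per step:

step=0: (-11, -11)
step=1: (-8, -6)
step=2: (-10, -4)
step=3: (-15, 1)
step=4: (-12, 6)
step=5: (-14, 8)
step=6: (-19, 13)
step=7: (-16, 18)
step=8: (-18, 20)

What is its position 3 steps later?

(-22, 32)

Step-to-step displacements: (+3, +5), (-2, +2), (-5, +5), (+3, +5), (-2, +2), (-5, +5), (+3, +5), (-2, +2) — a repeating cycle of length 3.
step 9: apply (-5, +5) → (-23, 25)
step 10: apply (+3, +5) → (-20, 30)
step 11: apply (-2, +2) → (-22, 32)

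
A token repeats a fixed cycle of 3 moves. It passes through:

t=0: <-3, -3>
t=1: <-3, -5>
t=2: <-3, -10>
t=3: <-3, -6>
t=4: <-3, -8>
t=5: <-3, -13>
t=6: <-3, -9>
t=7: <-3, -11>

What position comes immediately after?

<-3, -16>

The moves between consecutive positions are <+0, -2>, <+0, -5>, <+0, +4>, <+0, -2>, <+0, -5>, <+0, +4>, <+0, -2>; they repeat the 3-cycle [<+0, -2>, <+0, -5>, <+0, +4>].
step 8: apply <+0, -5> → <-3, -16>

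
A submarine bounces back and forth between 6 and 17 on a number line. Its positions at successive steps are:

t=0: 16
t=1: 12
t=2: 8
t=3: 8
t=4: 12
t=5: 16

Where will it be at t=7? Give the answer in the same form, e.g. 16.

10

The value reflects between 6 and 17, moving 4 per step.
  step 6: 16 → 14
  step 7: 14 → 10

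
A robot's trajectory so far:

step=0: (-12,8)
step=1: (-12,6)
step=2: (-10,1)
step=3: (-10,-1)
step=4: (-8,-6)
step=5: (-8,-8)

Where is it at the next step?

Differencing gives (+0,-2), (+2,-5), (+0,-2), (+2,-5), (+0,-2). This is the pattern (+0,-2), (+2,-5) repeated.
step 6: apply (+2,-5) → (-6,-13)

(-6,-13)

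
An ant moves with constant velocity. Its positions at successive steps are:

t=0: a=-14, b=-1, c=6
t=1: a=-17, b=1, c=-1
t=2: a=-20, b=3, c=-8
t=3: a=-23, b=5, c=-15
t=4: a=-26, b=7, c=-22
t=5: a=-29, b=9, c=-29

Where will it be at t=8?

Constant displacement of (-3, +2, -7) per step.
step 6: a=-29, b=9, c=-29 + (-3, +2, -7) → a=-32, b=11, c=-36
step 7: a=-32, b=11, c=-36 + (-3, +2, -7) → a=-35, b=13, c=-43
step 8: a=-35, b=13, c=-43 + (-3, +2, -7) → a=-38, b=15, c=-50

a=-38, b=15, c=-50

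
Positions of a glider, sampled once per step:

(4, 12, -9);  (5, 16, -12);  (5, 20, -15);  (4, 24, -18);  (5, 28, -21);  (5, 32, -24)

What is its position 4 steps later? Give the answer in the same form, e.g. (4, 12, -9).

(4, 48, -36)

First: cycles through 4, 5, 5 every 3 steps. Step 9 lands at position 0 of the cycle → 4.
Second: linear, +4 per step → 48 at step 9.
Third: linear, -3 per step → -36 at step 9.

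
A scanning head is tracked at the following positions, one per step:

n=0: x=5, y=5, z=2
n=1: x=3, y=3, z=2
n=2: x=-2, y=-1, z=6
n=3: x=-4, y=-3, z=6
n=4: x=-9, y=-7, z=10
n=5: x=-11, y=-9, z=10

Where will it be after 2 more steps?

x=-18, y=-15, z=14

The moves between consecutive positions are (-2,-2,+0), (-5,-4,+4), (-2,-2,+0), (-5,-4,+4), (-2,-2,+0); they repeat the 2-cycle [(-2,-2,+0), (-5,-4,+4)].
step 6: apply (-5,-4,+4) → x=-16, y=-13, z=14
step 7: apply (-2,-2,+0) → x=-18, y=-15, z=14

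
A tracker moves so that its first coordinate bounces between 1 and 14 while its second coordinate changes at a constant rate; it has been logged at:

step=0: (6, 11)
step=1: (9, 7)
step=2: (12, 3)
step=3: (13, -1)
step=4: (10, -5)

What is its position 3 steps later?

(1, -17)

The first coordinate reflects between 1 and 14, moving 3 per step.
  step 5: 10 → 7
  step 6: 7 → 4
  step 7: 4 → 1
The second coordinate changes by -4 each step: at step 7 it is -17.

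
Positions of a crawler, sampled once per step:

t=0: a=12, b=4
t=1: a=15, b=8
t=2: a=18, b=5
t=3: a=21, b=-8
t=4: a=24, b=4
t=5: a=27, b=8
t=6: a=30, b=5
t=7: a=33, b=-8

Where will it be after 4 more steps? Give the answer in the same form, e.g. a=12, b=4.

a=45, b=-8

The a coordinate changes by +3 each step, so at step 11 it is 12 + 11·(3) = 45.
The b coordinate repeats the cycle [4, 8, 5, -8] with period 4; step 11 mod 4 = 3, giving -8.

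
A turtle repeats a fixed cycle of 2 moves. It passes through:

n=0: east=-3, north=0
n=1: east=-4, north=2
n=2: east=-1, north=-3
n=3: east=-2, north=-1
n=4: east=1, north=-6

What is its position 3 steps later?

east=2, north=-7

The moves between consecutive positions are (-1, +2), (+3, -5), (-1, +2), (+3, -5); they repeat the 2-cycle [(-1, +2), (+3, -5)].
step 5: apply (-1, +2) → east=0, north=-4
step 6: apply (+3, -5) → east=3, north=-9
step 7: apply (-1, +2) → east=2, north=-7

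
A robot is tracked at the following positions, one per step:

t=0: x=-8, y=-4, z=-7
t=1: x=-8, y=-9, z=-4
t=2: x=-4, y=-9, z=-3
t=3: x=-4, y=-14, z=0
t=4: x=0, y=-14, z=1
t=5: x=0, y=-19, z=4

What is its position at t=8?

Differencing gives (+0, -5, +3), (+4, +0, +1), (+0, -5, +3), (+4, +0, +1), (+0, -5, +3). This is the pattern (+0, -5, +3), (+4, +0, +1) repeated.
step 6: apply (+4, +0, +1) → x=4, y=-19, z=5
step 7: apply (+0, -5, +3) → x=4, y=-24, z=8
step 8: apply (+4, +0, +1) → x=8, y=-24, z=9

x=8, y=-24, z=9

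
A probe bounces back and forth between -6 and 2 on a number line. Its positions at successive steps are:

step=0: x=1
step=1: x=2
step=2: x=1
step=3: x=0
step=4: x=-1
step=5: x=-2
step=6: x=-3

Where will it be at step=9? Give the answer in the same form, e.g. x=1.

x=-6

The value travels 1 per step and bounces off the walls at -6 and 2.
  step 7: -3 → -4
  step 8: -4 → -5
  step 9: -5 → -6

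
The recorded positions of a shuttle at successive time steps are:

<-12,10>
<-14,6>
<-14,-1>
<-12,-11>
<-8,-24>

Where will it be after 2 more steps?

<6,-59>

Taking differences between consecutive positions: <-2,-4>, <+0,-7>, <+2,-10>, <+4,-13>. These grow by <+2,-3> each step.
step 5: <-8,-24> + <+6,-16> → <-2,-40>
step 6: <-2,-40> + <+8,-19> → <6,-59>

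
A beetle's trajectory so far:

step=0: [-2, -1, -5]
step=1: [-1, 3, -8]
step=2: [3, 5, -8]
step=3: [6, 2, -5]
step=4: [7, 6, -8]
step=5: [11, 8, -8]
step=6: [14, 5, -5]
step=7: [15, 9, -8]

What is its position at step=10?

[23, 12, -8]

Step-to-step displacements: [+1, +4, -3], [+4, +2, +0], [+3, -3, +3], [+1, +4, -3], [+4, +2, +0], [+3, -3, +3], [+1, +4, -3] — a repeating cycle of length 3.
step 8: apply [+4, +2, +0] → [19, 11, -8]
step 9: apply [+3, -3, +3] → [22, 8, -5]
step 10: apply [+1, +4, -3] → [23, 12, -8]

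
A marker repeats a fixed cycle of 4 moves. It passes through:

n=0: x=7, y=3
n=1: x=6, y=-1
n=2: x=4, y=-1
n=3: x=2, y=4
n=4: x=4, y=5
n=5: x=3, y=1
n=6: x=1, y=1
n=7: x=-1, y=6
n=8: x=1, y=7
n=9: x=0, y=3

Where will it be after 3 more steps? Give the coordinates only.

Differencing gives (-1,-4), (-2,+0), (-2,+5), (+2,+1), (-1,-4), (-2,+0), (-2,+5), (+2,+1), (-1,-4). This is the pattern (-1,-4), (-2,+0), (-2,+5), (+2,+1) repeated.
step 10: apply (-2,+0) → x=-2, y=3
step 11: apply (-2,+5) → x=-4, y=8
step 12: apply (+2,+1) → x=-2, y=9

x=-2, y=9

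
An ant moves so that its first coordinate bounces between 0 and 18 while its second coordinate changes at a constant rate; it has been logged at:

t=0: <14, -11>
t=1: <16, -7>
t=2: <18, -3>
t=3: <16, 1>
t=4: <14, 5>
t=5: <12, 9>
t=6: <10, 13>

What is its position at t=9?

<4, 25>

The first coordinate travels 2 per step and bounces off the walls at 0 and 18.
  step 7: 10 → 8
  step 8: 8 → 6
  step 9: 6 → 4
The second coordinate changes by +4 each step: at step 9 it is 25.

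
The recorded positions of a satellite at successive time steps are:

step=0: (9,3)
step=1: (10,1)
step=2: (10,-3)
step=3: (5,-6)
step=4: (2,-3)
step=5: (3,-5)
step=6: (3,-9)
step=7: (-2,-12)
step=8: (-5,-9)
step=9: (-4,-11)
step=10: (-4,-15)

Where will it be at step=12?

(-12,-15)

Step-to-step displacements: (+1,-2), (+0,-4), (-5,-3), (-3,+3), (+1,-2), (+0,-4), (-5,-3), (-3,+3), (+1,-2), (+0,-4) — a repeating cycle of length 4.
step 11: apply (-5,-3) → (-9,-18)
step 12: apply (-3,+3) → (-12,-15)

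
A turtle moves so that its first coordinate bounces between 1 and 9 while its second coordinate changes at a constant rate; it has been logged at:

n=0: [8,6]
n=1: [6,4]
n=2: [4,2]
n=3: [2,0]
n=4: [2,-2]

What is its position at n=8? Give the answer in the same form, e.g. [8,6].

The first coordinate reflects between 1 and 9, moving 2 per step.
  step 5: 2 → 4
  step 6: 4 → 6
  step 7: 6 → 8
  step 8: 8 → 8
The second coordinate changes by -2 each step: at step 8 it is -10.

[8,-10]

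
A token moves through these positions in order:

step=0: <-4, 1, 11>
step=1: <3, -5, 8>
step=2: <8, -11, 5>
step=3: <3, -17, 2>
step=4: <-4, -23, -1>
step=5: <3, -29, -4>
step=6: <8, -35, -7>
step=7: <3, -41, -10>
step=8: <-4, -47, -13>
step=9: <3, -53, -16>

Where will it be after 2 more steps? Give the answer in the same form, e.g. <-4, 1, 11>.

First: cycles through -4, 3, 8, 3 every 4 steps. Step 11 lands at position 3 of the cycle → 3.
Second: linear, -6 per step → -65 at step 11.
Third: linear, -3 per step → -22 at step 11.

<3, -65, -22>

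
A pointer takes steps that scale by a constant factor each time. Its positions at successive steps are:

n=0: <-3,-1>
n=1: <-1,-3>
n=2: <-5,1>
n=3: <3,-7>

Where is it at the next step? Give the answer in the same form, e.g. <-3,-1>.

The jumps are <+2,-2>, <-4,+4>, <+8,-8> — a geometric progression with ratio -2.
step 4: <3,-7> + <-16,+16> → <-13,9>

<-13,9>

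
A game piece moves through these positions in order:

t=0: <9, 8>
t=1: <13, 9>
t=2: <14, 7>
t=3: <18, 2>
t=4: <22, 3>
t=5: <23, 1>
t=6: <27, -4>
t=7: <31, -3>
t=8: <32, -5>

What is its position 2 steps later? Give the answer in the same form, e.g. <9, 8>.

<40, -9>

The moves between consecutive positions are <+4, +1>, <+1, -2>, <+4, -5>, <+4, +1>, <+1, -2>, <+4, -5>, <+4, +1>, <+1, -2>; they repeat the 3-cycle [<+4, +1>, <+1, -2>, <+4, -5>].
step 9: apply <+4, -5> → <36, -10>
step 10: apply <+4, +1> → <40, -9>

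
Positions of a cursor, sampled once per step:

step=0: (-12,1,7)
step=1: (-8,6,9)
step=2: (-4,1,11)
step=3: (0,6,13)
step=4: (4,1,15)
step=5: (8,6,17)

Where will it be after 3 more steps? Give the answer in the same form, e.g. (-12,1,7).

(20,1,23)

The first coordinate changes by +4 each step, so at step 8 it is -12 + 8·(4) = 20.
The second coordinate repeats the cycle [1, 6] with period 2; step 8 mod 2 = 0, giving 1.
The third coordinate changes by +2 each step, so at step 8 it is 7 + 8·(2) = 23.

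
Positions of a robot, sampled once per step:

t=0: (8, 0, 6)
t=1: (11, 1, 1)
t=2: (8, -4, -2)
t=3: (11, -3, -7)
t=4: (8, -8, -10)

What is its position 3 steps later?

(11, -11, -23)

The moves between consecutive positions are (+3, +1, -5), (-3, -5, -3), (+3, +1, -5), (-3, -5, -3); they repeat the 2-cycle [(+3, +1, -5), (-3, -5, -3)].
step 5: apply (+3, +1, -5) → (11, -7, -15)
step 6: apply (-3, -5, -3) → (8, -12, -18)
step 7: apply (+3, +1, -5) → (11, -11, -23)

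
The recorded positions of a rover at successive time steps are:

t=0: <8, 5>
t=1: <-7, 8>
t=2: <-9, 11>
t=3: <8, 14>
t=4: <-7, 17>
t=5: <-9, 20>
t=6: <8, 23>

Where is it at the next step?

The first coordinate repeats the cycle [8, -7, -9] with period 3; step 7 mod 3 = 1, giving -7.
The second coordinate changes by +3 each step, so at step 7 it is 5 + 7·(3) = 26.

<-7, 26>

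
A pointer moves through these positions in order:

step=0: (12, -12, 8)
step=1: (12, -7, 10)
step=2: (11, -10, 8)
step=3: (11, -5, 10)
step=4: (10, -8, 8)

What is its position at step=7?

(9, -1, 10)

Differencing gives (+0, +5, +2), (-1, -3, -2), (+0, +5, +2), (-1, -3, -2). This is the pattern (+0, +5, +2), (-1, -3, -2) repeated.
step 5: apply (+0, +5, +2) → (10, -3, 10)
step 6: apply (-1, -3, -2) → (9, -6, 8)
step 7: apply (+0, +5, +2) → (9, -1, 10)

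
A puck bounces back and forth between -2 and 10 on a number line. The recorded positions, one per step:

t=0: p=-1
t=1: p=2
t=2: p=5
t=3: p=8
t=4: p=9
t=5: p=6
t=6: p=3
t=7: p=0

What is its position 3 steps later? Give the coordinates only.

The value travels 3 per step and bounces off the walls at -2 and 10.
  step 8: 0 → -1
  step 9: -1 → 2
  step 10: 2 → 5

p=5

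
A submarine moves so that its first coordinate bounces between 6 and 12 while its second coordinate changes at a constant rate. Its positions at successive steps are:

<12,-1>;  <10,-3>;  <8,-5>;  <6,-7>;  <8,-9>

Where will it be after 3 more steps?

<10,-15>

The first coordinate travels 2 per step and bounces off the walls at 6 and 12.
  step 5: 8 → 10
  step 6: 10 → 12
  step 7: 12 → 10
The second coordinate changes by -2 each step: at step 7 it is -15.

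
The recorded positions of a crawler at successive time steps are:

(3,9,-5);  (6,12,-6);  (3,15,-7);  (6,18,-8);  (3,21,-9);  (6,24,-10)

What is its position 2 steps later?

(6,30,-12)

The first coordinate repeats the cycle [3, 6] with period 2; step 7 mod 2 = 1, giving 6.
The second coordinate changes by +3 each step, so at step 7 it is 9 + 7·(3) = 30.
The third coordinate changes by -1 each step, so at step 7 it is -5 + 7·(-1) = -12.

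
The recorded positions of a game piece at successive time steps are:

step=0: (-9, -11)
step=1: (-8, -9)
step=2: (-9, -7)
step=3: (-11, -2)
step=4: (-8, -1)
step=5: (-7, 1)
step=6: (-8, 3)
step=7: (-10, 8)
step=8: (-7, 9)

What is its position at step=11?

(-9, 18)

The moves between consecutive positions are (+1, +2), (-1, +2), (-2, +5), (+3, +1), (+1, +2), (-1, +2), (-2, +5), (+3, +1); they repeat the 4-cycle [(+1, +2), (-1, +2), (-2, +5), (+3, +1)].
step 9: apply (+1, +2) → (-6, 11)
step 10: apply (-1, +2) → (-7, 13)
step 11: apply (-2, +5) → (-9, 18)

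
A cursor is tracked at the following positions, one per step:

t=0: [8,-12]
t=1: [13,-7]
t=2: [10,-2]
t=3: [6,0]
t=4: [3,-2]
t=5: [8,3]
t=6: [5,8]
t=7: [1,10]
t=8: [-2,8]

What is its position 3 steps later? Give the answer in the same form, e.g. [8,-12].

[-4,20]

The moves between consecutive positions are [+5,+5], [-3,+5], [-4,+2], [-3,-2], [+5,+5], [-3,+5], [-4,+2], [-3,-2]; they repeat the 4-cycle [[+5,+5], [-3,+5], [-4,+2], [-3,-2]].
step 9: apply [+5,+5] → [3,13]
step 10: apply [-3,+5] → [0,18]
step 11: apply [-4,+2] → [-4,20]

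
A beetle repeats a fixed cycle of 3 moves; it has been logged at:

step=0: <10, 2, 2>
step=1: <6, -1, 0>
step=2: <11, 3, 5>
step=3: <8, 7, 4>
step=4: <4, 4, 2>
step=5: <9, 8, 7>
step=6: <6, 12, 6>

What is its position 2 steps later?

Step-to-step displacements: <-4, -3, -2>, <+5, +4, +5>, <-3, +4, -1>, <-4, -3, -2>, <+5, +4, +5>, <-3, +4, -1> — a repeating cycle of length 3.
step 7: apply <-4, -3, -2> → <2, 9, 4>
step 8: apply <+5, +4, +5> → <7, 13, 9>

<7, 13, 9>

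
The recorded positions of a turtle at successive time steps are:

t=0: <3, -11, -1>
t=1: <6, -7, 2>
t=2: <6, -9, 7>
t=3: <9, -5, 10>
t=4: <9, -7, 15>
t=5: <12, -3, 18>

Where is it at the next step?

<12, -5, 23>

Step-to-step displacements: <+3, +4, +3>, <+0, -2, +5>, <+3, +4, +3>, <+0, -2, +5>, <+3, +4, +3> — a repeating cycle of length 2.
step 6: apply <+0, -2, +5> → <12, -5, 23>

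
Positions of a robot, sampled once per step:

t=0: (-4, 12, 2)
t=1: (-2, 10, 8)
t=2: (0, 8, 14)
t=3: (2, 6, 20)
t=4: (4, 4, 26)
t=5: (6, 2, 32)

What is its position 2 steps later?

The position changes by (+2, -2, +6) every step.
step 6: (6, 2, 32) + (+2, -2, +6) → (8, 0, 38)
step 7: (8, 0, 38) + (+2, -2, +6) → (10, -2, 44)

(10, -2, 44)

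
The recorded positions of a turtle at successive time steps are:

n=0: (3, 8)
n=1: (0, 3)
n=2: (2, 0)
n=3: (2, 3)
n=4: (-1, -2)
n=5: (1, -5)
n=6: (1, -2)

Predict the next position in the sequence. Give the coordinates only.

Step-to-step displacements: (-3, -5), (+2, -3), (+0, +3), (-3, -5), (+2, -3), (+0, +3) — a repeating cycle of length 3.
step 7: apply (-3, -5) → (-2, -7)

(-2, -7)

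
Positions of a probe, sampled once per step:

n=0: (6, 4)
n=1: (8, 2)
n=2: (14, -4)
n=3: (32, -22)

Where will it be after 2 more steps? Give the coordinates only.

(248, -238)

Step-to-step displacements: (+2, -2), (+6, -6), (+18, -18); each is 3× the previous.
step 4: (32, -22) + (+54, -54) → (86, -76)
step 5: (86, -76) + (+162, -162) → (248, -238)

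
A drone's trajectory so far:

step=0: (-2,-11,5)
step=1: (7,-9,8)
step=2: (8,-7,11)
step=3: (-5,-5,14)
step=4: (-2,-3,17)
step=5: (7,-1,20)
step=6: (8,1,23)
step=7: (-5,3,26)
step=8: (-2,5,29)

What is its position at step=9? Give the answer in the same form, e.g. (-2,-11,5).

First: cycles through -2, 7, 8, -5 every 4 steps. Step 9 lands at position 1 of the cycle → 7.
Second: linear, +2 per step → 7 at step 9.
Third: linear, +3 per step → 32 at step 9.

(7,7,32)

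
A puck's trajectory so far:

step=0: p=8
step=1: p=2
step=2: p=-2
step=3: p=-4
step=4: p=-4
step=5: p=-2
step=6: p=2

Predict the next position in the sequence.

First differences are -6, -4, -2, +0, +2, +4; their common second difference is +2 (constant acceleration).
step 7: 2 + 6 → p=8

p=8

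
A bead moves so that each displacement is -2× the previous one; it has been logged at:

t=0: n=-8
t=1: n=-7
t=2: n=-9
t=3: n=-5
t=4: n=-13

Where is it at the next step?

Consecutive displacements +1, -2, +4, -8 scale by a factor of -2 each step.
step 5: -13 + 16 → n=3

n=3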